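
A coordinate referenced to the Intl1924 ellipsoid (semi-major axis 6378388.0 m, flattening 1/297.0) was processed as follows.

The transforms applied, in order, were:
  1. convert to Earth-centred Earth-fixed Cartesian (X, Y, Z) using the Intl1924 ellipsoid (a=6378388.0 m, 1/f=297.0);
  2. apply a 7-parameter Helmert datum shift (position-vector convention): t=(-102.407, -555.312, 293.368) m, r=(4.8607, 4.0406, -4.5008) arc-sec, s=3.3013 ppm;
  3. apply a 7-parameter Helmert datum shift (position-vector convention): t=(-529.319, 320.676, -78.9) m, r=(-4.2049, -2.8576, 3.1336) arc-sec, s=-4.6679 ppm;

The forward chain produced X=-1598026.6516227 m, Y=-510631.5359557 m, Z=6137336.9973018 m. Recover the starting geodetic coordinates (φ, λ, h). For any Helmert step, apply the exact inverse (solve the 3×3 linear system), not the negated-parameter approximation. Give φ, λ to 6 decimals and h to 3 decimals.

φ=74.814804°, λ=-162.280989°, h=3721.983 m

start: X=-1598026.6516, Y=-510631.5360, Z=6137336.9973 m
→ Helmert⁻¹: X=-1597427.5251, Y=-511055.4465, Z=6137456.2588
→ Helmert⁻¹: X=-1597428.9304, Y=-510388.6825, Z=6137123.3650
→ geod (Bowring, a=6378388.000): φ=74.81480400°, λ=-162.28098900°, h=3721.9830 m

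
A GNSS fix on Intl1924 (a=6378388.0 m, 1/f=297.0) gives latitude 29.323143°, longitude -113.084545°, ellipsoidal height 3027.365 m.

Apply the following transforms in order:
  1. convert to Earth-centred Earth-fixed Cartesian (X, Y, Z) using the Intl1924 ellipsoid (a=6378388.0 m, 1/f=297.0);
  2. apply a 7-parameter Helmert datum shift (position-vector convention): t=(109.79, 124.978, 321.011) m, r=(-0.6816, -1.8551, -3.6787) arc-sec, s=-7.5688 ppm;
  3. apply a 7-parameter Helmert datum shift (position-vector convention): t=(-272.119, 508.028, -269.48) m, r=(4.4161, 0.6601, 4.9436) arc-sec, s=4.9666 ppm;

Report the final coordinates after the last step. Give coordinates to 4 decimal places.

X=-2183397.8833 m, Y=-5121820.5010 m, Z=3106643.0041 m

start: φ=29.323143°, λ=-113.084545°, h=3027.365 m
→ ECEF (a=6378388.000, f=1/297.0): X=-2183254.6469, Y=-5122397.1938, Z=3106704.9435
→ Helmert 7p (PV): X=-2183247.6295, Y=-5122184.2417, Z=3106999.7317
→ Helmert 7p (PV): X=-2183397.8833, Y=-5121820.5010, Z=3106643.0041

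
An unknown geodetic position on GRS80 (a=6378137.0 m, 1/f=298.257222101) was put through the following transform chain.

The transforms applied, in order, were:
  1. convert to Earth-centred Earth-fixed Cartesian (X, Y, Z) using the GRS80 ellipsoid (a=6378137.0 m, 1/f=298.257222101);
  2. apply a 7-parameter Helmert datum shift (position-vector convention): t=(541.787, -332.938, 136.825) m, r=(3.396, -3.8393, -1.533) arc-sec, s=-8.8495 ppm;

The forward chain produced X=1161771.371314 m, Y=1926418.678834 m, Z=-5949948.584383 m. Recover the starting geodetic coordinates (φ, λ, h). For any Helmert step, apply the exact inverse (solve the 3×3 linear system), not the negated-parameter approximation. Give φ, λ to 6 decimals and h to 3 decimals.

start: X=1161771.3713, Y=1926418.6788, Z=-5949948.5844 m
→ Helmert⁻¹: X=1161114.7877, Y=1926679.3318, Z=-5950191.3989
→ geod (Bowring, a=6378137.000): φ=-69.41753400°, λ=58.92469900°, h=1800.3960 m

φ=-69.417534°, λ=58.924699°, h=1800.396 m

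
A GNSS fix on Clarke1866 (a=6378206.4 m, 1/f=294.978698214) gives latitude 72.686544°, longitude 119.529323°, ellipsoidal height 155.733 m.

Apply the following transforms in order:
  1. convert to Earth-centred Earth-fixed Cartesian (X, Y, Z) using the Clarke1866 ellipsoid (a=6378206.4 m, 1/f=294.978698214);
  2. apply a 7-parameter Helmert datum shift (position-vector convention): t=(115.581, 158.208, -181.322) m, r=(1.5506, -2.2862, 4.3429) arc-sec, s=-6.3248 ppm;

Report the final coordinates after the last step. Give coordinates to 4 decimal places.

start: φ=72.686544°, λ=119.529323°, h=155.733 m
→ ECEF (a=6378206.400, f=1/294.978698214): X=-938460.4085, Y=1656744.2219, Z=6066891.0796
→ Helmert 7p (PV): X=-938441.0182, Y=1656826.5845, Z=6066673.4386

X=-938441.0182 m, Y=1656826.5845 m, Z=6066673.4386 m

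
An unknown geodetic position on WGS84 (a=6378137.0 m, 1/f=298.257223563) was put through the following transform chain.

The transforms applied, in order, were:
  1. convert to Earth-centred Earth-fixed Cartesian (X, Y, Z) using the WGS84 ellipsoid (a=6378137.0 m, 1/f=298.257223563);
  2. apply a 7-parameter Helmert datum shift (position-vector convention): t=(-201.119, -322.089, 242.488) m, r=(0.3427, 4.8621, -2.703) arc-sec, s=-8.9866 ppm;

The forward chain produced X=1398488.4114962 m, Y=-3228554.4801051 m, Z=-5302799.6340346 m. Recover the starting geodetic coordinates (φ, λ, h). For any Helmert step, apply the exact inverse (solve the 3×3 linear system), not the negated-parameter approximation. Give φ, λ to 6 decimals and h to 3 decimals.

start: X=1398488.4115, Y=-3228554.4801, Z=-5302799.6340 m
→ Helmert⁻¹: X=1398869.4089, Y=-3228251.8815, Z=-5303051.4409
→ geod (Bowring, a=6378137.000): φ=-56.61481200°, λ=-66.57190100°, h=758.5370 m

φ=-56.614812°, λ=-66.571901°, h=758.537 m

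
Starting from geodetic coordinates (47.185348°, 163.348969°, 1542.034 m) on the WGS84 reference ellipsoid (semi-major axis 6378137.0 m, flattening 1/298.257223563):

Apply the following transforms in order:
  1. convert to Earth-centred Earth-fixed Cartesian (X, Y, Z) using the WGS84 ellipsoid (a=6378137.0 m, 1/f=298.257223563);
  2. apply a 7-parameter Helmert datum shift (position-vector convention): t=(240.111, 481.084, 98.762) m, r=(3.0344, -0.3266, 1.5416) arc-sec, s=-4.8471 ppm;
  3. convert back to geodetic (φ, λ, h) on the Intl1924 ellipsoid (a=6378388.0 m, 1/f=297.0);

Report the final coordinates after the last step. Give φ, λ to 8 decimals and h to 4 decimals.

φ=47.18753454°, λ=163.34330342°, h=1319.1240 m

start: φ=47.185348°, λ=163.348969°, h=1542.034 m
→ ECEF (a=6378137.000, f=1/298.257223563): X=-4161504.2606, Y=1244635.2554, Z=4656924.5620
→ Helmert 7p (PV): X=-4161260.6544, Y=1245010.6956, Z=4657012.4721
→ geod (Bowring, a=6378388.000): φ=47.18753454°, λ=163.34330342°, h=1319.1240 m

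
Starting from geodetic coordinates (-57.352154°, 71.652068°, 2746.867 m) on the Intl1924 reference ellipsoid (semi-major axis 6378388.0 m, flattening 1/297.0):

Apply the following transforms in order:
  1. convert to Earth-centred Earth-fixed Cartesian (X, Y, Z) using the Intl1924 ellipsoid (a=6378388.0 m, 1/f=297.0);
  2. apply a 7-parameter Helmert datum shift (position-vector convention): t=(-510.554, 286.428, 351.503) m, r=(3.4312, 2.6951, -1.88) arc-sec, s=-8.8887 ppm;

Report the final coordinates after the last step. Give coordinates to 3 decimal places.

X=1085669.661 m, Y=3275598.573 m, Z=-5349143.498 m

start: φ=-57.352154°, λ=71.652068°, h=2746.867 m
→ ECEF (a=6378388.000, f=1/297.0): X=1086229.9163, Y=3275262.1691, Z=-5349582.8420
→ Helmert 7p (PV): X=1085669.6611, Y=3275598.5730, Z=-5349143.4977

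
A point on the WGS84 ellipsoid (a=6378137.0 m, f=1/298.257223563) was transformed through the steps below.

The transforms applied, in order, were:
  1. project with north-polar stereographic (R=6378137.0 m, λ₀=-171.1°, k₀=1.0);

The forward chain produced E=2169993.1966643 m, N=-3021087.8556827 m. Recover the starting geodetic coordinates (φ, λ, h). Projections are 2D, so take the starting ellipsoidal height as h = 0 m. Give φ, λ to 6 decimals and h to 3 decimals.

φ=57.487238°, λ=-135.410991°, h=0.000 m

start: E=2169993.1967, N=-3021087.8557 m
→ stereo⁻¹: φ=57.48723800°, λ=-135.41099100°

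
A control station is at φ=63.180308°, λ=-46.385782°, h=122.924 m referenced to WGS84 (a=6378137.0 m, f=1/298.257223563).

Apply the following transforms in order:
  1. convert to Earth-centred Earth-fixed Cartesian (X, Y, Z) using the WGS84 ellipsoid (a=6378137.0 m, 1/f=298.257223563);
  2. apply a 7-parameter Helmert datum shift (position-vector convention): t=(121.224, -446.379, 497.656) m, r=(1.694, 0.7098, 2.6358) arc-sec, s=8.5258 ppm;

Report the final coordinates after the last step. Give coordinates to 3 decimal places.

X=1990581.384 m, Y=-2089569.754 m, Z=5669705.776 m

start: φ=63.180308°, λ=-46.385782°, h=122.924 m
→ ECEF (a=6378137.000, f=1/298.257223563): X=1990396.9855, Y=-2089084.4385, Z=5669183.7924
→ Helmert 7p (PV): X=1990581.3843, Y=-2089569.7536, Z=5669705.7761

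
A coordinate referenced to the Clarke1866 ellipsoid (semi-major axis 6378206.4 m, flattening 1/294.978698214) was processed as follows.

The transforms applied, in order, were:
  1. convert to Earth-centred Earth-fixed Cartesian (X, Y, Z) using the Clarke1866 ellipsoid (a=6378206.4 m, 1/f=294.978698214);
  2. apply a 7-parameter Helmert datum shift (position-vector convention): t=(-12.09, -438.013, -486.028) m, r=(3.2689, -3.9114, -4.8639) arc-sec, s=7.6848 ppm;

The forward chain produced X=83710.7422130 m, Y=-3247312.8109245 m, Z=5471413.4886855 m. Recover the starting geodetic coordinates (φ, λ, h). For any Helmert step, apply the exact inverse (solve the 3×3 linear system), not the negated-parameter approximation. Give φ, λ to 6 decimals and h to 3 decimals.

start: X=83710.7422, Y=-3247312.8109, Z=5471413.4887 m
→ Helmert⁻¹: X=83902.5140, Y=-3246761.1488, Z=5471907.3304
→ geod (Bowring, a=6378206.400): φ=59.47928600°, λ=-88.51969700°, h=1000.6010 m

φ=59.479286°, λ=-88.519697°, h=1000.601 m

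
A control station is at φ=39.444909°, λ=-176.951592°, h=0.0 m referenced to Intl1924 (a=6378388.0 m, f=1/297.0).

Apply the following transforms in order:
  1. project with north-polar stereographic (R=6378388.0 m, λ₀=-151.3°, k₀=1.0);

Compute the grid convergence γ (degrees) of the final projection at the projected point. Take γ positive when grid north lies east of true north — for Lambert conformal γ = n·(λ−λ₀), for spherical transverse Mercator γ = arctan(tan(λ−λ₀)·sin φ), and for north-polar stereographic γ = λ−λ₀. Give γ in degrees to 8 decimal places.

start: φ=39.444909°, λ=-176.951592°, h=0.000 m
→ into stereo (λ₀=-151.3°): φ=39.44490900°, λ−λ₀=-25.65159200°
convergence γ = -25.65159200°

-25.65159200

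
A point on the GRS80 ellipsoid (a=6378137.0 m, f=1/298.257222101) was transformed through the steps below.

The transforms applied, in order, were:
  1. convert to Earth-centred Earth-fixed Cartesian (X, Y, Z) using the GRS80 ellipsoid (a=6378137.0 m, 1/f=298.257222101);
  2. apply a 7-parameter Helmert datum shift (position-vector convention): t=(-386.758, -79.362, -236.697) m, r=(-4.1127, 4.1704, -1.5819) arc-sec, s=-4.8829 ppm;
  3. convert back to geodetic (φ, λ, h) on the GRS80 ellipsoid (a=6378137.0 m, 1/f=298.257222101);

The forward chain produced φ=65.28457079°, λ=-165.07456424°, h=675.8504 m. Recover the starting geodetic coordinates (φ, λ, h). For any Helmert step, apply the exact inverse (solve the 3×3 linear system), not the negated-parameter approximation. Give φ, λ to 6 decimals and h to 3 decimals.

φ=65.287261°, λ=-165.071895°, h=756.740 m

start: φ=65.284571°, λ=-165.074564°, h=675.850 m
→ ECEF (a=6378137.000, f=1/298.257222101): X=-2584221.6248, Y=-688836.8093, Z=5771661.2106
→ Helmert⁻¹: X=-2583958.8995, Y=-688895.7122, Z=5771860.1113
→ geod (Bowring, a=6378137.000): φ=65.28726100°, λ=-165.07189500°, h=756.7400 m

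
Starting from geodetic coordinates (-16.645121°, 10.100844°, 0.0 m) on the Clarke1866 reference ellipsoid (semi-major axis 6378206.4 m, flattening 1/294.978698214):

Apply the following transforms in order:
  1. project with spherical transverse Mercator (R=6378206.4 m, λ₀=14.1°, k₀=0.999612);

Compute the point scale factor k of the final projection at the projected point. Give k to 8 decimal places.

1.00185105

start: φ=-16.645121°, λ=10.100844°, h=0.000 m
→ into tm (λ₀=14.1°): φ=-16.64512100°, λ−λ₀=-3.99915600°
scale k = 1.00185105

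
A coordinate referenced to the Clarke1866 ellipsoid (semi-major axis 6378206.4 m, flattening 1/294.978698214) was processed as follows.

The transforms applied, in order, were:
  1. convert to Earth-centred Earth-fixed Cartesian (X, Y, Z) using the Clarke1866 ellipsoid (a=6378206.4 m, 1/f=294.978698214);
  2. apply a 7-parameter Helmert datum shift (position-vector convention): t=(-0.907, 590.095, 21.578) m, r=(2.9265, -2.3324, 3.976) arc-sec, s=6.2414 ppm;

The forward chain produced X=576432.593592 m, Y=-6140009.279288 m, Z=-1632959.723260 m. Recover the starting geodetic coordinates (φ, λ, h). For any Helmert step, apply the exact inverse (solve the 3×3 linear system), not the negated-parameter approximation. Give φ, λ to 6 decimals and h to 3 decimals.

start: X=576432.5936, Y=-6140009.2793, Z=-1632959.7233 m
→ Helmert⁻¹: X=576293.0712, Y=-6140595.3249, Z=-1632890.5026
→ geod (Bowring, a=6378206.400): φ=-14.92556200°, λ=-84.63851200°, h=3291.6280 m

φ=-14.925562°, λ=-84.638512°, h=3291.628 m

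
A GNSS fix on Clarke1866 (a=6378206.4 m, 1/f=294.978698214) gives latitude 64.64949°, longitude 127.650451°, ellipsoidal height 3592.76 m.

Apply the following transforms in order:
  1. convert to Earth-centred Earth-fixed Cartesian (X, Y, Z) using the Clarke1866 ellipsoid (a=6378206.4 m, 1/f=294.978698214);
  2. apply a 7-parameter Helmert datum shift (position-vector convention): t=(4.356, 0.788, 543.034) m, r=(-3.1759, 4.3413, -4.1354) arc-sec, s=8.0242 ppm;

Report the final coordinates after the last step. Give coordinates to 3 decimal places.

X=-1673539.062 m, Y=2169522.427 m, Z=5744732.376 m

start: φ=64.649490°, λ=127.650451°, h=3592.760 m
→ ECEF (a=6378206.400, f=1/294.978698214): X=-1673694.3818, Y=2169382.2311, Z=5744141.4257
→ Helmert 7p (PV): X=-1673539.0625, Y=2169522.4271, Z=5744732.3760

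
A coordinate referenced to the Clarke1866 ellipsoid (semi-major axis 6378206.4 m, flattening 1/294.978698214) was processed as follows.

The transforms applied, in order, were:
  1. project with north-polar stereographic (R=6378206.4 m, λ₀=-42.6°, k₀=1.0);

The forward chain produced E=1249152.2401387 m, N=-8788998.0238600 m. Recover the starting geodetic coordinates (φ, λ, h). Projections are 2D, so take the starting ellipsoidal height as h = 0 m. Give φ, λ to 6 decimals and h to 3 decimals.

φ=20.331066°, λ=-34.510910°, h=0.000 m

start: E=1249152.2401, N=-8788998.0239 m
→ stereo⁻¹: φ=20.33106600°, λ=-34.51091000°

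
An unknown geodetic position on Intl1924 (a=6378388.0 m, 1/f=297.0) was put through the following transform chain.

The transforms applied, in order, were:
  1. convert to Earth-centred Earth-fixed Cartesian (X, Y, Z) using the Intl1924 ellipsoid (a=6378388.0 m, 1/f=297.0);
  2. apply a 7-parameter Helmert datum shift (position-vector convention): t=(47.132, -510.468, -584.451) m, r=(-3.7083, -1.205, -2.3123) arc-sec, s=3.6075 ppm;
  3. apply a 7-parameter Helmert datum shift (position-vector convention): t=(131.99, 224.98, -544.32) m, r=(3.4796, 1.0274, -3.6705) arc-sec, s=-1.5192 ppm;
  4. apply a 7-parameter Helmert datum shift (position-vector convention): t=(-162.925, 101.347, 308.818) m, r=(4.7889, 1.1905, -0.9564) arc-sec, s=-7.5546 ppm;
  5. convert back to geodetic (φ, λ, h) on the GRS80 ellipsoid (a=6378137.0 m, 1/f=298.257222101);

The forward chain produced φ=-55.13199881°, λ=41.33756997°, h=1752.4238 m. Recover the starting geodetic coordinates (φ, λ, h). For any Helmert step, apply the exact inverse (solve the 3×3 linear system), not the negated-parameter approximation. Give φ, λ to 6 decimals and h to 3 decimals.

start: φ=-55.131999°, λ=41.337570°, h=1752.424 m
→ ECEF (a=6378137.000, f=1/298.257222101): X=2744699.8086, Y=2414468.3414, Z=-5211236.0165
→ Helmert⁻¹: X=2744902.3556, Y=2414276.9621, Z=-5211624.4160
→ Helmert⁻¹: X=2744757.5343, Y=2414016.5834, Z=-5211115.0645
→ Helmert⁻¹: X=2744642.9921, Y=2414642.7853, Z=-5210484.4396
→ geod (Bowring, a=6378388.000): φ=-55.12837600°, λ=41.34021100°, h=987.7120 m

φ=-55.128376°, λ=41.340211°, h=987.712 m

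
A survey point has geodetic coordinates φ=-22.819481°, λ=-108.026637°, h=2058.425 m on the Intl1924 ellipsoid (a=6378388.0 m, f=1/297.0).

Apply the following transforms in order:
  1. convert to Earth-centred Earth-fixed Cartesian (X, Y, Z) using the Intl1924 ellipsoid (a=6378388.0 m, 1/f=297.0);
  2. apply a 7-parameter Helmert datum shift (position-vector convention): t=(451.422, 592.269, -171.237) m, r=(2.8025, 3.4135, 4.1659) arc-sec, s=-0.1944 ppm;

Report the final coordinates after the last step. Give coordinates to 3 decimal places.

X=-1820343.252 m, Y=-5594611.148 m, Z=-2459352.010 m

start: φ=-22.819481°, λ=-108.026637°, h=2058.425 m
→ ECEF (a=6378388.000, f=1/297.0): X=-1820867.3365, Y=-5595201.1409, Z=-2459135.3636
→ Helmert 7p (PV): X=-1820343.2515, Y=-5594611.1480, Z=-2459352.0102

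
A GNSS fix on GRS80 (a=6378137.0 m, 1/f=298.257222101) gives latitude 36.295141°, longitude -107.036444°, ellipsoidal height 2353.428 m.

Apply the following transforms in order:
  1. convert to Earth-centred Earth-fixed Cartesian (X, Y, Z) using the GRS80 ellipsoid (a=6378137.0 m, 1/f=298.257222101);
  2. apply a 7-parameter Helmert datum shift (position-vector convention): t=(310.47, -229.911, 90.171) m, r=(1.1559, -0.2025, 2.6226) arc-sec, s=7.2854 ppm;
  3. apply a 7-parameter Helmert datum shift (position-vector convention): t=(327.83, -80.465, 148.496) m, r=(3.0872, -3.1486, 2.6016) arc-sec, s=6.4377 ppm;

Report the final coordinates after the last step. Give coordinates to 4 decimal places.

start: φ=36.295141°, λ=-107.036444°, h=2353.428 m
→ ECEF (a=6378137.000, f=1/298.257222101): X=-1508429.9261, Y=-4922651.0116, Z=3756029.8665
→ Helmert 7p (PV): X=-1508071.5425, Y=-4922957.0143, Z=3756118.3342
→ Helmert 7p (PV): X=-1507748.6647, Y=-4923144.4119, Z=3756194.3071

X=-1507748.6647 m, Y=-4923144.4119 m, Z=3756194.3071 m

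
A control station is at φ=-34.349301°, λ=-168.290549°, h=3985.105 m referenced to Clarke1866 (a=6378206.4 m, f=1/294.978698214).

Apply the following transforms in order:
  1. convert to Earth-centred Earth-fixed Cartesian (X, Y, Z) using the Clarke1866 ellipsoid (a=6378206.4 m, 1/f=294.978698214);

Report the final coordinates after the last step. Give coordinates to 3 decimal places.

X=-5165129.624 m, Y=-1070535.486 m, Z=-3580564.825 m

start: φ=-34.349301°, λ=-168.290549°, h=3985.105 m
→ ECEF (a=6378206.400, f=1/294.978698214): X=-5165129.6244, Y=-1070535.4862, Z=-3580564.8250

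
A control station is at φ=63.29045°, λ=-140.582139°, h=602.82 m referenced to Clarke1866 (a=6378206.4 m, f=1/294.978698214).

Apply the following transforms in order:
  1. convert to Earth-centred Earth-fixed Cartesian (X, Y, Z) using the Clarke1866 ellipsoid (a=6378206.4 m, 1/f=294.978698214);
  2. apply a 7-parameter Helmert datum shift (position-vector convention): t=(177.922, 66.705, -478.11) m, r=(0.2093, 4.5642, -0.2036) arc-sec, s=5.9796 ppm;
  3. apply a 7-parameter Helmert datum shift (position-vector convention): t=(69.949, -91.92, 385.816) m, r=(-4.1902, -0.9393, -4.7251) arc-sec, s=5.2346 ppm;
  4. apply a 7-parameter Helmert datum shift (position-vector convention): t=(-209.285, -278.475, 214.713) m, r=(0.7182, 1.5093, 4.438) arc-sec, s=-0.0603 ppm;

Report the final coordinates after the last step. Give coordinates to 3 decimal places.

start: φ=63.290450°, λ=-140.582139°, h=602.820 m
→ ECEF (a=6378206.400, f=1/294.978698214): X=-2220919.2411, Y=-1825443.3901, Z=5674947.7273
→ Helmert 7p (PV): X=-2220630.8260, Y=-1825391.1668, Z=5674550.8434
→ Helmert 7p (PV): X=-2220640.1585, Y=-1825326.4945, Z=5674993.3333
→ Helmert 7p (PV): X=-2220768.5102, Y=-1825672.3987, Z=5675217.5975

X=-2220768.510 m, Y=-1825672.399 m, Z=5675217.598 m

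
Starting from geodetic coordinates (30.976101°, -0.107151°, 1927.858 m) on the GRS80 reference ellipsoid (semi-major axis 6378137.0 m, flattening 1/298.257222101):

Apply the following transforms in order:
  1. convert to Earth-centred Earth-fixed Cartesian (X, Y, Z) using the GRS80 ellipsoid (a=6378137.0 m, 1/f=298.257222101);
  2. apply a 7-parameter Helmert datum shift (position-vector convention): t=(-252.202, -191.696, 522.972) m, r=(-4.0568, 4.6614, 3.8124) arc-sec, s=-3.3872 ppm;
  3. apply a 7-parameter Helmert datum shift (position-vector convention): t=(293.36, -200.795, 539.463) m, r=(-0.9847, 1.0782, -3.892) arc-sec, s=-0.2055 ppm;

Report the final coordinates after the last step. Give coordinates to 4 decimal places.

start: φ=30.976101°, λ=-0.107151°, h=1927.858 m
→ ECEF (a=6378137.000, f=1/298.257222101): X=5474998.7005, Y=-10239.0137, Z=3264614.2572
→ Helmert 7p (PV): X=5474801.9199, Y=-10265.2728, Z=3265002.6430
→ Helmert 7p (PV): X=5475111.0282, Y=-10553.7824, Z=3265512.8659

X=5475111.0282 m, Y=-10553.7824 m, Z=3265512.8659 m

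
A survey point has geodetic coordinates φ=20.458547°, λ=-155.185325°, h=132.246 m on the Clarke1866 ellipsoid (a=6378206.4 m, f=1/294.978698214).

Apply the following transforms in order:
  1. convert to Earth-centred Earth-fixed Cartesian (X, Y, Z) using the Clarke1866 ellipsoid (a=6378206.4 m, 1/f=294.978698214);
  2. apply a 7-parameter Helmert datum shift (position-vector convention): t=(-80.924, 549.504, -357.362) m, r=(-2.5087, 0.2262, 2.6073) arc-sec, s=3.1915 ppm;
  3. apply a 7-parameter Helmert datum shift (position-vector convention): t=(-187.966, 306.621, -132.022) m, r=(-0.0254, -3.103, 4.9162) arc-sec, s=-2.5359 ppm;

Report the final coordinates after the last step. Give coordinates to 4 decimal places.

X=-5426716.4061 m, Y=-2508400.1860 m, Z=2214711.7075 m

start: φ=20.458547°, λ=-155.185325°, h=132.246 m
→ ECEF (a=6378206.400, f=1/294.978698214): X=-5426504.5740, Y=-2509083.9477, Z=2215244.4975
→ Helmert 7p (PV): X=-5426568.6710, Y=-2508584.1026, Z=2214930.6733
→ Helmert 7p (PV): X=-5426716.4061, Y=-2508400.1860, Z=2214711.7075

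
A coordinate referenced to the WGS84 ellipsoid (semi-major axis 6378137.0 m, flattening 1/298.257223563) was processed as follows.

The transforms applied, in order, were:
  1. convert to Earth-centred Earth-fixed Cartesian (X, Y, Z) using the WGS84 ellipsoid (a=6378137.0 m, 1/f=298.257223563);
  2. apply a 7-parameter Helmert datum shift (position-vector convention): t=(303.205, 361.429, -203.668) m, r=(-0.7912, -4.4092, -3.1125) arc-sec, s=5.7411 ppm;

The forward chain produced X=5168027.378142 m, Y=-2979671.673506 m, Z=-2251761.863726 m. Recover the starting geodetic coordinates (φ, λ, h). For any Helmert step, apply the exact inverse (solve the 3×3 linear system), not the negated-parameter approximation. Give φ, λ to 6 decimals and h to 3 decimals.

φ=-20.806959°, λ=-29.969734°, h=670.378 m

start: X=5168027.3781, Y=-2979671.6735, Z=-2251761.8637 m
→ Helmert⁻¹: X=5167691.3390, Y=-2979929.3773, Z=-2251667.1666
→ geod (Bowring, a=6378137.000): φ=-20.80695900°, λ=-29.96973400°, h=670.3780 m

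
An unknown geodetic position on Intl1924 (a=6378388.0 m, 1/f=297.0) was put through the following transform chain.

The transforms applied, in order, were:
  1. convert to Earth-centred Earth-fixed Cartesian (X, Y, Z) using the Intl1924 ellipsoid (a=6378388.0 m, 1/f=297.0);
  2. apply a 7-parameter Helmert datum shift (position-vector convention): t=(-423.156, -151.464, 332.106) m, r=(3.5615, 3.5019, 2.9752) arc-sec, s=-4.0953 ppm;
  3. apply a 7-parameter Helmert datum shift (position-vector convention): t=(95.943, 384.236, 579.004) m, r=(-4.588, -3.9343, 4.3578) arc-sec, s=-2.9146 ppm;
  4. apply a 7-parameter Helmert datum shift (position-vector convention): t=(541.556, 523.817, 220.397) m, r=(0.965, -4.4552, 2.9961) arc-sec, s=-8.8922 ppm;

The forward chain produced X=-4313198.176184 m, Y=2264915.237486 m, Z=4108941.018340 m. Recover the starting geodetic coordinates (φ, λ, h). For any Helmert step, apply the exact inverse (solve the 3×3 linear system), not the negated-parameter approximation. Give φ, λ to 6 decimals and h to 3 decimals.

start: X=-4313198.1762, Y=2264915.2375, Z=4108941.0183 m
→ Helmert⁻¹: X=-4313656.4497, Y=2264493.4371, Z=4108839.7354
→ Helmert⁻¹: X=-4313638.7673, Y=2264115.5510, Z=4108405.3451
→ Helmert⁻¹: X=-4313270.3570, Y=2264409.4342, Z=4107977.7348
→ geod (Bowring, a=6378388.000): φ=40.33013100°, λ=152.30112600°, h=2951.6170 m

φ=40.330131°, λ=152.301126°, h=2951.617 m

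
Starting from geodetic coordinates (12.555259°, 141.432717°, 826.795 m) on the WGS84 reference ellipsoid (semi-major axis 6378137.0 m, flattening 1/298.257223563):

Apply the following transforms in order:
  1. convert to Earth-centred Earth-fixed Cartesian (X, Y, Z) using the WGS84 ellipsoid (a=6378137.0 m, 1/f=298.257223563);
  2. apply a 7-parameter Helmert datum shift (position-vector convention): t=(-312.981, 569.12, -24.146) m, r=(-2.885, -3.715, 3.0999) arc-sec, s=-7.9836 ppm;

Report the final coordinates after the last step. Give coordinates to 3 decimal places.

start: φ=12.555259°, λ=141.432717°, h=826.795 m
→ ECEF (a=6378137.000, f=1/298.257223563): X=-4869064.0341, Y=3882372.6863, Z=1377602.4044
→ Helmert 7p (PV): X=-4869421.3007, Y=3882856.9039, Z=1377425.2631

X=-4869421.301 m, Y=3882856.904 m, Z=1377425.263 m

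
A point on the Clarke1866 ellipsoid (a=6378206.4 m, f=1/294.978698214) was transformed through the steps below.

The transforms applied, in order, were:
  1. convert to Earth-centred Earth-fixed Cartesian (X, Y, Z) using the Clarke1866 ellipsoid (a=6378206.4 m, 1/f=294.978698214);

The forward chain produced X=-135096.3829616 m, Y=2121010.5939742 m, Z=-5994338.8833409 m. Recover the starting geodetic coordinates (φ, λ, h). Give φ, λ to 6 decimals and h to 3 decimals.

φ=-70.600124°, λ=93.644494°, h=968.138 m

start: X=-135096.3830, Y=2121010.5940, Z=-5994338.8833 m
→ geod (Bowring, a=6378206.400): φ=-70.60012400°, λ=93.64449400°, h=968.1380 m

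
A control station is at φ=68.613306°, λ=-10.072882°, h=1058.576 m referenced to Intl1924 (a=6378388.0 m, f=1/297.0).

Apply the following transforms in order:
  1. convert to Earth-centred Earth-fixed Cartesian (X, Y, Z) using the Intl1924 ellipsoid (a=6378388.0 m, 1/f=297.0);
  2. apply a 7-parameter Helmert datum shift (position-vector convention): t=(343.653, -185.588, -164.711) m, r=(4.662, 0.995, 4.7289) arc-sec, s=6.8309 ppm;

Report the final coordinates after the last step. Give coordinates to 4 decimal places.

X=2297575.2955 m, Y=-408337.5372 m, Z=5917357.5588 m

start: φ=68.613306°, λ=-10.072882°, h=1058.576 m
→ ECEF (a=6378388.000, f=1/297.0): X=2297178.0495, Y=-408068.0796, Z=5917502.1525
→ Helmert 7p (PV): X=2297575.2955, Y=-408337.5372, Z=5917357.5588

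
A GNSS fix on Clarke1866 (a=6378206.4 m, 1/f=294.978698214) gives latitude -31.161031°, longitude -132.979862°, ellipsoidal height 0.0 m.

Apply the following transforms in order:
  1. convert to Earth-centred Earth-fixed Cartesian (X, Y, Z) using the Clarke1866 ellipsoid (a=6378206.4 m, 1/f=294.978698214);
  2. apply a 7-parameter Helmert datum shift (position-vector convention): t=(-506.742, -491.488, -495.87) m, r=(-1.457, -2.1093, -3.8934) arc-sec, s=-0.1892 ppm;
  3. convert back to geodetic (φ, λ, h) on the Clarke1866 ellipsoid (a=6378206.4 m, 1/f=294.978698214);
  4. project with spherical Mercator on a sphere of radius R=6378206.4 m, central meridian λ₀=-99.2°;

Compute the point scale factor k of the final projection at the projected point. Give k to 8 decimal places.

start: φ=-31.161031°, λ=-132.979862°, h=0.000 m
→ ECEF (a=6378206.400, f=1/294.978698214): X=-3724276.3303, Y=-3996612.7560, Z=-3281007.1565
→ Helmert 7p (PV): X=-3724824.2545, Y=-3997056.3655, Z=-3281512.2598
→ geod (Bowring, a=6378206.400): φ=-31.16167135°, λ=-132.98089423°, h=858.7266 m
→ into merc (λ₀=-99.2°): φ=-31.16167135°, λ−λ₀=-33.78089423°
scale k = 1.16861938

1.16861938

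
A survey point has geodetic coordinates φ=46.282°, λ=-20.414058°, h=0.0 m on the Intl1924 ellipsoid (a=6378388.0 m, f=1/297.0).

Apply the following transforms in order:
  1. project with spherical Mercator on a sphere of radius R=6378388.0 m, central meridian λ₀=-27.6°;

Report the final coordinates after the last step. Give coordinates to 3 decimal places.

E=799966.884 m, N=5825884.914 m

start: φ=46.282000°, λ=-20.414058°, h=0.000 m
→ merc (R=6378388.0, λ₀=-27.6°): E=799966.8843, N=5825884.9142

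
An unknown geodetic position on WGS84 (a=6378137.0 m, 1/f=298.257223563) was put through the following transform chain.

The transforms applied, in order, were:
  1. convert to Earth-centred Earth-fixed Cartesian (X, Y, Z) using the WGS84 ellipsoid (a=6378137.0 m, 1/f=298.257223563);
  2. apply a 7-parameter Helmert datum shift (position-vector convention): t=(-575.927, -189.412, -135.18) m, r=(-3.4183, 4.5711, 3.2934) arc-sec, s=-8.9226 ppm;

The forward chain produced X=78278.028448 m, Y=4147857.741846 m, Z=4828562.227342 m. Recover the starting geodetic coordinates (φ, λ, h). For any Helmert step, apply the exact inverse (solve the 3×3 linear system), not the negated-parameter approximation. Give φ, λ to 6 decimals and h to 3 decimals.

φ=49.522057°, λ=88.911486°, h=474.989 m

start: X=78278.0284, Y=4147857.7418, Z=4828562.2273 m
→ Helmert⁻¹: X=78813.8768, Y=4148002.8822, Z=4828810.9812
→ geod (Bowring, a=6378137.000): φ=49.52205700°, λ=88.91148600°, h=474.9890 m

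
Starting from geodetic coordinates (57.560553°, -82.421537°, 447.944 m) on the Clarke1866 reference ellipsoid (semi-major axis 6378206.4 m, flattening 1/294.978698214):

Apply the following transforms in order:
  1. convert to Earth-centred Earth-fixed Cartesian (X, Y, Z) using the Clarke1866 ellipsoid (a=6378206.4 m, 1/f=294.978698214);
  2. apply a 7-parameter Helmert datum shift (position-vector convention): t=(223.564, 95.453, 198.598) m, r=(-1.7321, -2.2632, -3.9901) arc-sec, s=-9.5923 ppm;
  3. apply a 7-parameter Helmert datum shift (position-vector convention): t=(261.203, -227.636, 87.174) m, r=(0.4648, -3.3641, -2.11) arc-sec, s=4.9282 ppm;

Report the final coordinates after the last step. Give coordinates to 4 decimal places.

X=452575.9505 m, Y=-3399975.9874 m, Z=5360115.0737 m

start: φ=57.560553°, λ=-82.421537°, h=447.944 m
→ ECEF (a=6378206.400, f=1/294.978698214): X=452340.0681, Y=-3399879.2142, Z=5359821.0682
→ Helmert 7p (PV): X=452434.7156, Y=-3399714.8903, Z=5360001.7664
→ Helmert 7p (PV): X=452575.9505, Y=-3399975.9874, Z=5360115.0737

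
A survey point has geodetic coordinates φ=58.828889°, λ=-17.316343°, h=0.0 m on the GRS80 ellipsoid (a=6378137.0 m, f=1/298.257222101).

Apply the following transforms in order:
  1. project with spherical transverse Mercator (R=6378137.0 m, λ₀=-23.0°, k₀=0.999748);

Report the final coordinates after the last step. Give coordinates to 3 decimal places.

start: φ=58.828889°, λ=-17.316343°, h=0.000 m
→ tm (R=6378137.0, λ₀=-23.0°): E=327151.2367, N=6561052.9443

E=327151.237 m, N=6561052.944 m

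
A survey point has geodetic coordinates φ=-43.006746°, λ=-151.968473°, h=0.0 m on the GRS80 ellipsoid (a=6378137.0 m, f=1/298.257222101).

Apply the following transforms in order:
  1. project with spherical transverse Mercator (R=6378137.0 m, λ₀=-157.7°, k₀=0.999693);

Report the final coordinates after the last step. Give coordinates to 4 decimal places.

start: φ=-43.006746°, λ=-151.968473°, h=0.000 m
→ tm (R=6378137.0, λ₀=-157.7°): E=466484.5920, N=-4801961.3264

E=466484.5920 m, N=-4801961.3264 m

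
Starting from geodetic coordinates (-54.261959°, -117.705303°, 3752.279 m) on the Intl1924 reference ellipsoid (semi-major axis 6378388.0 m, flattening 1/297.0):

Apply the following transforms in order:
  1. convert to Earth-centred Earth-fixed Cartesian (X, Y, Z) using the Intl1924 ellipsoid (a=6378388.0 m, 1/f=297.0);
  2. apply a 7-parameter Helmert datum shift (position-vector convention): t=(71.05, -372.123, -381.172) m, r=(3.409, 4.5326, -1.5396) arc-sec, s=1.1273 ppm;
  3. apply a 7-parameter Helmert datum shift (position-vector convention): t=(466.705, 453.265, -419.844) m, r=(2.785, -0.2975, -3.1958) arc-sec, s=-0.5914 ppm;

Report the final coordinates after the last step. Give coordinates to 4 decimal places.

start: φ=-54.261959°, λ=-117.705303°, h=3752.279 m
→ ECEF (a=6378388.000, f=1/297.0): X=-1736937.5189, Y=-3307634.5838, Z=-5156978.4634
→ Helmert 7p (PV): X=-1737006.4388, Y=-3307912.2397, Z=-5157381.9465
→ Helmert 7p (PV): X=-1736582.5196, Y=-3307360.4705, Z=-5157845.9094

X=-1736582.5196 m, Y=-3307360.4705 m, Z=-5157845.9094 m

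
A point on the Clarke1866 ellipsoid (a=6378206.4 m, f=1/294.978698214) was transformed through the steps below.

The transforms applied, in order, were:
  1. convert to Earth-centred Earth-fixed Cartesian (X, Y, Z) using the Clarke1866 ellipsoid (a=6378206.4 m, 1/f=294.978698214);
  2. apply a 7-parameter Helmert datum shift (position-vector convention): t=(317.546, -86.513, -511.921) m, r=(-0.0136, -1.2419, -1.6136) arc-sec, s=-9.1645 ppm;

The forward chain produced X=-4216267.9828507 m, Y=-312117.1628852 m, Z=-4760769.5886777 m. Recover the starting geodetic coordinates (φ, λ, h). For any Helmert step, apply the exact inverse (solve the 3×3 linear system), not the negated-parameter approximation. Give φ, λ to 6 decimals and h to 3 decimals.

start: X=-4216267.9829, Y=-312117.1629, Z=-4760769.5887 m
→ Helmert⁻¹: X=-4216650.3920, Y=-312066.1823, Z=-4760275.9260
→ geod (Bowring, a=6378206.400): φ=-48.58091300°, λ=-175.76736600°, h=834.0440 m

φ=-48.580913°, λ=-175.767366°, h=834.044 m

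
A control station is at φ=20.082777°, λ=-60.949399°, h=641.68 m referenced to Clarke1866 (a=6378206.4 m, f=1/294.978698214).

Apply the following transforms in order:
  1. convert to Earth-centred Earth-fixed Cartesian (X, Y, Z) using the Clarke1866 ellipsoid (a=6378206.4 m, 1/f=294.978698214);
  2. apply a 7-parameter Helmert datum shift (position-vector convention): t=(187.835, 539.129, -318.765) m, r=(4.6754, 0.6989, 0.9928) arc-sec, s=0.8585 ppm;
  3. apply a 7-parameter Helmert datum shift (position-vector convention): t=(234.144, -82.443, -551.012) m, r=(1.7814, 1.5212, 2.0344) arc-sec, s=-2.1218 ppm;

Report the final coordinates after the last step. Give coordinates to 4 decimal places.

start: φ=20.082777°, λ=-60.949399°, h=641.680 m
→ ECEF (a=6378206.400, f=1/294.978698214): X=2910281.4777, Y=-5239368.9018, Z=2176396.4997
→ Helmert 7p (PV): X=2910504.4039, Y=-5238869.5953, Z=2175950.9813
→ Helmert 7p (PV): X=2910800.0911, Y=-5238931.0086, Z=2175328.6422

X=2910800.0911 m, Y=-5238931.0086 m, Z=2175328.6422 m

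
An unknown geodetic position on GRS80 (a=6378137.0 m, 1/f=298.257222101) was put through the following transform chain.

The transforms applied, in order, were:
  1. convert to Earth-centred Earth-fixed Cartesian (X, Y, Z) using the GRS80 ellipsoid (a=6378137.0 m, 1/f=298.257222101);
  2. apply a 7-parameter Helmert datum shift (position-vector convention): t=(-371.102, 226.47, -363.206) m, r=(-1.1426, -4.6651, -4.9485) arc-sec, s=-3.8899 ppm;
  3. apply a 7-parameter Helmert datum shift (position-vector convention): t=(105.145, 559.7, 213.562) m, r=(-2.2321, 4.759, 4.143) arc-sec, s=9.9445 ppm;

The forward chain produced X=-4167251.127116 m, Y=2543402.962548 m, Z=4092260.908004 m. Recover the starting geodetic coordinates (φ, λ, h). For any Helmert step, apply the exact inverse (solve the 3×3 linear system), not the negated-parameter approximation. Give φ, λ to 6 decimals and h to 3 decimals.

start: X=-4167251.1271, Y=2543402.9625, Z=4092260.9080 m
→ Helmert⁻¹: X=-4167358.1652, Y=2542857.3993, Z=4091938.0202
→ Helmert⁻¹: X=-4166971.7114, Y=2542518.1802, Z=4092425.4737
→ geod (Bowring, a=6378137.000): φ=40.16507300°, λ=148.61014100°, h=644.9720 m

φ=40.165073°, λ=148.610141°, h=644.972 m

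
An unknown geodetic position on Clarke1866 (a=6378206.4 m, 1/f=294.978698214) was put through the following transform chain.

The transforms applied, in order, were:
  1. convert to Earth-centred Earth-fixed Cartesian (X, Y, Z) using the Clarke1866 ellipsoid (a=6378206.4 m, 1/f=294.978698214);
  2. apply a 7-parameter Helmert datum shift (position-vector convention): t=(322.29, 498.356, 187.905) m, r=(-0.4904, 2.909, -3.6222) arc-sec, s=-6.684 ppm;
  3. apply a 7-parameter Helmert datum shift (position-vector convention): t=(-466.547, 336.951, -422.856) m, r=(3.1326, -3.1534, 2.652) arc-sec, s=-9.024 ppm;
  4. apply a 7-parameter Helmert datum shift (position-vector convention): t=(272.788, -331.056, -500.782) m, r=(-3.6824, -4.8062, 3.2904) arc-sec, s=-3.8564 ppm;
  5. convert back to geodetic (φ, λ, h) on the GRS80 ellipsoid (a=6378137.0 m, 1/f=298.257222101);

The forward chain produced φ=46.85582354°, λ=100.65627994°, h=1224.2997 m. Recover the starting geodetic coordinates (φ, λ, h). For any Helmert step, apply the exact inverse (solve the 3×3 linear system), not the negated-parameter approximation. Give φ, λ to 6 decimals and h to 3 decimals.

φ=46.866119°, λ=100.657109°, h=1620.445 m

start: φ=46.855824°, λ=100.656280°, h=1224.300 m
→ ECEF (a=6378137.000, f=1/298.257222101): X=-808129.4281, Y=4294865.0781, Z=4631712.2637
→ Helmert⁻¹: X=-808228.8778, Y=4295142.8913, Z=4632326.4223
→ Helmert⁻¹: X=-807643.5733, Y=4294925.4398, Z=4632738.2037
→ Helmert⁻¹: X=-808112.0123, Y=4294430.5826, Z=4632580.0760
→ geod (Bowring, a=6378206.400): φ=46.86611900°, λ=100.65710900°, h=1620.4450 m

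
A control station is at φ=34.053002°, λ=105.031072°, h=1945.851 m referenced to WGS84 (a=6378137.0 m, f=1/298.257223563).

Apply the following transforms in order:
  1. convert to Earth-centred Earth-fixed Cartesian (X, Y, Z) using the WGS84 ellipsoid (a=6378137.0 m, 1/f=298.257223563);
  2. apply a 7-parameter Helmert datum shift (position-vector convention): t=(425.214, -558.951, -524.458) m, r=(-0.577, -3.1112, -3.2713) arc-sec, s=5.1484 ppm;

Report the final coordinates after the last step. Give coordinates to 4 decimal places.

start: φ=34.053002°, λ=105.031072°, h=1945.851 m
→ ECEF (a=6378137.000, f=1/298.257223563): X=-1372333.5478, Y=5110530.9712, Z=3552408.6631
→ Helmert 7p (PV): X=-1371887.9302, Y=5110030.0337, Z=3551867.4984

X=-1371887.9302 m, Y=5110030.0337 m, Z=3551867.4984 m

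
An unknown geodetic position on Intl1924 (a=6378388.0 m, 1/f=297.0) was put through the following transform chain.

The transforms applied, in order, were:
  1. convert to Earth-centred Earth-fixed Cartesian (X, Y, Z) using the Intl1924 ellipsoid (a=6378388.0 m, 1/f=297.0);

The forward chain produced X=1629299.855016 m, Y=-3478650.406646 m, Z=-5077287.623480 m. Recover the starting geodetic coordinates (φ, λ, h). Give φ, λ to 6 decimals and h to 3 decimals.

φ=-53.075803°, λ=-64.902959°, h=1964.490 m

start: X=1629299.8550, Y=-3478650.4066, Z=-5077287.6235 m
→ geod (Bowring, a=6378388.000): φ=-53.07580300°, λ=-64.90295900°, h=1964.4900 m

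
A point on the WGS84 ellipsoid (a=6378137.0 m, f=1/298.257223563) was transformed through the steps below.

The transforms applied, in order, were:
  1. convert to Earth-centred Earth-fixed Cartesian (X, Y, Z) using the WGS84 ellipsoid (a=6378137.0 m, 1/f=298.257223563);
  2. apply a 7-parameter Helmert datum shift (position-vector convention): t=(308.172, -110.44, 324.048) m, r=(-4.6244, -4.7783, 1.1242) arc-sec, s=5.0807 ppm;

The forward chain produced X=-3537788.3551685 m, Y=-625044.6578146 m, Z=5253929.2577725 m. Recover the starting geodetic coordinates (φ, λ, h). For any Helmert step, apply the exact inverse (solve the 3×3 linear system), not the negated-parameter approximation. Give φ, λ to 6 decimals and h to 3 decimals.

start: X=-3537788.3552, Y=-625044.6578, Z=5253929.2578 m
→ Helmert⁻¹: X=-3537960.2526, Y=-625029.5452, Z=5253646.4648
→ geod (Bowring, a=6378137.000): φ=55.81250100°, λ=-169.98128400°, h=1095.6530 m

φ=55.812501°, λ=-169.981284°, h=1095.653 m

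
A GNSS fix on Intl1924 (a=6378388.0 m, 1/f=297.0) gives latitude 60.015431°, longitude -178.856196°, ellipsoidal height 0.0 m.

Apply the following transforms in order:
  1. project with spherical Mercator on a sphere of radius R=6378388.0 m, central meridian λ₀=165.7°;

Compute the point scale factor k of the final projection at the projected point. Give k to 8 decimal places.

2.00093347

start: φ=60.015431°, λ=-178.856196°, h=0.000 m
→ into merc (λ₀=165.7°): φ=60.01543100°, λ−λ₀=15.44380400°
scale k = 2.00093347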